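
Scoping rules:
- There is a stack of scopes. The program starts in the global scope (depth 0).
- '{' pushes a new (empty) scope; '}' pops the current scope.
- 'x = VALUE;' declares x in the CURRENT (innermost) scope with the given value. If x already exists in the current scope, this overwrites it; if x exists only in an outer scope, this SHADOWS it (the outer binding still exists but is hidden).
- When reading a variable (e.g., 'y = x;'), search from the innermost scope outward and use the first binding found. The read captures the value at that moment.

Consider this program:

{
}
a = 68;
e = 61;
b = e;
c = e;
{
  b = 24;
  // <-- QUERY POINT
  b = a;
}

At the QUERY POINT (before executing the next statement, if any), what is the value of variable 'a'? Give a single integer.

Answer: 68

Derivation:
Step 1: enter scope (depth=1)
Step 2: exit scope (depth=0)
Step 3: declare a=68 at depth 0
Step 4: declare e=61 at depth 0
Step 5: declare b=(read e)=61 at depth 0
Step 6: declare c=(read e)=61 at depth 0
Step 7: enter scope (depth=1)
Step 8: declare b=24 at depth 1
Visible at query point: a=68 b=24 c=61 e=61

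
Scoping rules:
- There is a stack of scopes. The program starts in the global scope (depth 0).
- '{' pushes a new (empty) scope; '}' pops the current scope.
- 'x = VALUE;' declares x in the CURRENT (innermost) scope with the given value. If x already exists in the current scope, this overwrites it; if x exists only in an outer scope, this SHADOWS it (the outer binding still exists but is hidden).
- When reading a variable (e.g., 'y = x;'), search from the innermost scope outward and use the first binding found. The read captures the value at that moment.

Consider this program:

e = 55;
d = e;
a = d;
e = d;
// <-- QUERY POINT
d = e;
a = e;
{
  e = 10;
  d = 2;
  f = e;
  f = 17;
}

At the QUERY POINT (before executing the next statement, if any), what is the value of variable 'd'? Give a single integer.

Step 1: declare e=55 at depth 0
Step 2: declare d=(read e)=55 at depth 0
Step 3: declare a=(read d)=55 at depth 0
Step 4: declare e=(read d)=55 at depth 0
Visible at query point: a=55 d=55 e=55

Answer: 55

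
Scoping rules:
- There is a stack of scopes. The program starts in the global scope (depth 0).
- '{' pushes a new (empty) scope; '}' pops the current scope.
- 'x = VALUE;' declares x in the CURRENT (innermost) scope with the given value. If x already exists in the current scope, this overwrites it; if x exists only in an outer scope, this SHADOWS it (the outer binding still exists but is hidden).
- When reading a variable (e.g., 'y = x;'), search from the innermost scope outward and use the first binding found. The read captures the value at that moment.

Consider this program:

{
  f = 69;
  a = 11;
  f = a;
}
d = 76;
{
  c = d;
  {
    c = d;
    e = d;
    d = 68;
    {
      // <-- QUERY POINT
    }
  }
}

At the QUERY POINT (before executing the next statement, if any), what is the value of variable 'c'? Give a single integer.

Answer: 76

Derivation:
Step 1: enter scope (depth=1)
Step 2: declare f=69 at depth 1
Step 3: declare a=11 at depth 1
Step 4: declare f=(read a)=11 at depth 1
Step 5: exit scope (depth=0)
Step 6: declare d=76 at depth 0
Step 7: enter scope (depth=1)
Step 8: declare c=(read d)=76 at depth 1
Step 9: enter scope (depth=2)
Step 10: declare c=(read d)=76 at depth 2
Step 11: declare e=(read d)=76 at depth 2
Step 12: declare d=68 at depth 2
Step 13: enter scope (depth=3)
Visible at query point: c=76 d=68 e=76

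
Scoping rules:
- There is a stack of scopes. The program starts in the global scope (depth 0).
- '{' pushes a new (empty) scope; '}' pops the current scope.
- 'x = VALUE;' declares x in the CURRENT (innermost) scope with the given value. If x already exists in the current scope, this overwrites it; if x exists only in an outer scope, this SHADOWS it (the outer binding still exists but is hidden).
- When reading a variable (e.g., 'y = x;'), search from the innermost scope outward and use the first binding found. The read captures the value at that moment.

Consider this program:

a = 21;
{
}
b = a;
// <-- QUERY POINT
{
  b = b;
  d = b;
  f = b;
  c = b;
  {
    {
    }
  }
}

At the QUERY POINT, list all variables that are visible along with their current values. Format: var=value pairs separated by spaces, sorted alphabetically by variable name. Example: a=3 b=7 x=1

Answer: a=21 b=21

Derivation:
Step 1: declare a=21 at depth 0
Step 2: enter scope (depth=1)
Step 3: exit scope (depth=0)
Step 4: declare b=(read a)=21 at depth 0
Visible at query point: a=21 b=21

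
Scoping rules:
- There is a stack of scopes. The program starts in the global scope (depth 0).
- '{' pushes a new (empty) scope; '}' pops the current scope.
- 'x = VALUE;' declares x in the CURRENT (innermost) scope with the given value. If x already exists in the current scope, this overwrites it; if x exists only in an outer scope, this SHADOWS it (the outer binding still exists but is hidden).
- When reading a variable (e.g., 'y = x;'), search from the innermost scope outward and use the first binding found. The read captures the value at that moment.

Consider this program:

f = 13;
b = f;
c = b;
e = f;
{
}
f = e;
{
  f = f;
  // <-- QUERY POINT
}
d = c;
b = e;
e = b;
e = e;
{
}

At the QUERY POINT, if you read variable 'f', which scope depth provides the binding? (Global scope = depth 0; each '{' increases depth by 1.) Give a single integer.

Step 1: declare f=13 at depth 0
Step 2: declare b=(read f)=13 at depth 0
Step 3: declare c=(read b)=13 at depth 0
Step 4: declare e=(read f)=13 at depth 0
Step 5: enter scope (depth=1)
Step 6: exit scope (depth=0)
Step 7: declare f=(read e)=13 at depth 0
Step 8: enter scope (depth=1)
Step 9: declare f=(read f)=13 at depth 1
Visible at query point: b=13 c=13 e=13 f=13

Answer: 1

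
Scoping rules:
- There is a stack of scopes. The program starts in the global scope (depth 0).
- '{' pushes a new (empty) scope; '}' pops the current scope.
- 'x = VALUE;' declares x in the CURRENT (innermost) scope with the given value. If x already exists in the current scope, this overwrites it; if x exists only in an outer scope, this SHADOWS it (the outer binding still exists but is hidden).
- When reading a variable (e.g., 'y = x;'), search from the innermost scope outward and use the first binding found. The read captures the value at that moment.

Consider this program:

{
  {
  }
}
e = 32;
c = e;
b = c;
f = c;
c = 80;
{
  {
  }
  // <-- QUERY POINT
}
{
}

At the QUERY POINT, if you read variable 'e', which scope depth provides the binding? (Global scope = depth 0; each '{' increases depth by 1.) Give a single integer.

Step 1: enter scope (depth=1)
Step 2: enter scope (depth=2)
Step 3: exit scope (depth=1)
Step 4: exit scope (depth=0)
Step 5: declare e=32 at depth 0
Step 6: declare c=(read e)=32 at depth 0
Step 7: declare b=(read c)=32 at depth 0
Step 8: declare f=(read c)=32 at depth 0
Step 9: declare c=80 at depth 0
Step 10: enter scope (depth=1)
Step 11: enter scope (depth=2)
Step 12: exit scope (depth=1)
Visible at query point: b=32 c=80 e=32 f=32

Answer: 0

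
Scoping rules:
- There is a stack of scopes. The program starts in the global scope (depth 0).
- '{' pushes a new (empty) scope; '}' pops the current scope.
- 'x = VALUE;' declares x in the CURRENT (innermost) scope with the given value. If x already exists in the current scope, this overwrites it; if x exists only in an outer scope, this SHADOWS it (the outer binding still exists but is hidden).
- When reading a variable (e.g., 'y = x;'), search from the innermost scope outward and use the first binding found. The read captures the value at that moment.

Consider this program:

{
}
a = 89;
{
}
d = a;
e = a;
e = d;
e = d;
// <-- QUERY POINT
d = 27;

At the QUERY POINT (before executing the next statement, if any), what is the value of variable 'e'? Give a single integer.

Step 1: enter scope (depth=1)
Step 2: exit scope (depth=0)
Step 3: declare a=89 at depth 0
Step 4: enter scope (depth=1)
Step 5: exit scope (depth=0)
Step 6: declare d=(read a)=89 at depth 0
Step 7: declare e=(read a)=89 at depth 0
Step 8: declare e=(read d)=89 at depth 0
Step 9: declare e=(read d)=89 at depth 0
Visible at query point: a=89 d=89 e=89

Answer: 89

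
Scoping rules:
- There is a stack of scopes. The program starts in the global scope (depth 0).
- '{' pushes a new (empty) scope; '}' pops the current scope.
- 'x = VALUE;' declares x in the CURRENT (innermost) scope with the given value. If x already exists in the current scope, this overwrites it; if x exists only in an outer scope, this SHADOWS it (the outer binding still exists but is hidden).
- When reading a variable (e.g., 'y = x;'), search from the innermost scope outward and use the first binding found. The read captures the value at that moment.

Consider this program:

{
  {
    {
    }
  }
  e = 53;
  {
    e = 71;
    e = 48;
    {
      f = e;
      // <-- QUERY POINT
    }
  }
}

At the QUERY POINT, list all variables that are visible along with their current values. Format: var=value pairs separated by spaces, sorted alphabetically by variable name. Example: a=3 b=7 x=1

Step 1: enter scope (depth=1)
Step 2: enter scope (depth=2)
Step 3: enter scope (depth=3)
Step 4: exit scope (depth=2)
Step 5: exit scope (depth=1)
Step 6: declare e=53 at depth 1
Step 7: enter scope (depth=2)
Step 8: declare e=71 at depth 2
Step 9: declare e=48 at depth 2
Step 10: enter scope (depth=3)
Step 11: declare f=(read e)=48 at depth 3
Visible at query point: e=48 f=48

Answer: e=48 f=48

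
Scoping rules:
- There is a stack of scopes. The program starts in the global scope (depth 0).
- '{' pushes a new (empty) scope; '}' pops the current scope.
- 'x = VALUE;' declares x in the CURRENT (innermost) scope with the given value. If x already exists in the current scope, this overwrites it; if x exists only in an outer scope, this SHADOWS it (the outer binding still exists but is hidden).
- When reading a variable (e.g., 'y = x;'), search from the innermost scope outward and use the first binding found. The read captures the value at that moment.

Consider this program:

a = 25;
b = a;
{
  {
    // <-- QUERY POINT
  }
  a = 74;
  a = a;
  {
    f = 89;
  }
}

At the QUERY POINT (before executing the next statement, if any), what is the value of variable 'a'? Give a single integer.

Step 1: declare a=25 at depth 0
Step 2: declare b=(read a)=25 at depth 0
Step 3: enter scope (depth=1)
Step 4: enter scope (depth=2)
Visible at query point: a=25 b=25

Answer: 25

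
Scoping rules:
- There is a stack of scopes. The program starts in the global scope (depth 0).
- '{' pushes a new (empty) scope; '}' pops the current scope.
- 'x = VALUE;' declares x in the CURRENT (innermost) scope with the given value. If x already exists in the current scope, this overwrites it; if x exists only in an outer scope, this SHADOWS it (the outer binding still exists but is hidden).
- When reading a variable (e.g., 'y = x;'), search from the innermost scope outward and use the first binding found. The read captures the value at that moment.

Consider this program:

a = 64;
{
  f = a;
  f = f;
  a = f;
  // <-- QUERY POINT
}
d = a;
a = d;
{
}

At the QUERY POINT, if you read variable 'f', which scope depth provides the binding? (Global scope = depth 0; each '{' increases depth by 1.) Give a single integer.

Step 1: declare a=64 at depth 0
Step 2: enter scope (depth=1)
Step 3: declare f=(read a)=64 at depth 1
Step 4: declare f=(read f)=64 at depth 1
Step 5: declare a=(read f)=64 at depth 1
Visible at query point: a=64 f=64

Answer: 1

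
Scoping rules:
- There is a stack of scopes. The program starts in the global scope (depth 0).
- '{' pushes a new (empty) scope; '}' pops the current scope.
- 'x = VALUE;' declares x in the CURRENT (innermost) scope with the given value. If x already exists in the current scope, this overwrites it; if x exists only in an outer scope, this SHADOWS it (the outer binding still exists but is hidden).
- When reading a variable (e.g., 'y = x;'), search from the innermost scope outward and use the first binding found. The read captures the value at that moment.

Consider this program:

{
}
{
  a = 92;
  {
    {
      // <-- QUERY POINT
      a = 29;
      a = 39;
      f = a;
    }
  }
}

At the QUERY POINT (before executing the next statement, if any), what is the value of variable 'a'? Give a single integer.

Step 1: enter scope (depth=1)
Step 2: exit scope (depth=0)
Step 3: enter scope (depth=1)
Step 4: declare a=92 at depth 1
Step 5: enter scope (depth=2)
Step 6: enter scope (depth=3)
Visible at query point: a=92

Answer: 92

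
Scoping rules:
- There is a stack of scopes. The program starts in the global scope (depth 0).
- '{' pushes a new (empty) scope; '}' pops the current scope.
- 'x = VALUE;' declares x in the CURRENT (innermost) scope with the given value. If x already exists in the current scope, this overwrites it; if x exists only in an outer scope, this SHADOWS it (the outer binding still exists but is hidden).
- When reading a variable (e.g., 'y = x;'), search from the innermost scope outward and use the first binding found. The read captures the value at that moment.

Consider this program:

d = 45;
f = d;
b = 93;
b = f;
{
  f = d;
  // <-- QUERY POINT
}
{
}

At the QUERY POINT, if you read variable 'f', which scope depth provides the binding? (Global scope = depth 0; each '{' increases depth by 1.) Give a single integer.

Answer: 1

Derivation:
Step 1: declare d=45 at depth 0
Step 2: declare f=(read d)=45 at depth 0
Step 3: declare b=93 at depth 0
Step 4: declare b=(read f)=45 at depth 0
Step 5: enter scope (depth=1)
Step 6: declare f=(read d)=45 at depth 1
Visible at query point: b=45 d=45 f=45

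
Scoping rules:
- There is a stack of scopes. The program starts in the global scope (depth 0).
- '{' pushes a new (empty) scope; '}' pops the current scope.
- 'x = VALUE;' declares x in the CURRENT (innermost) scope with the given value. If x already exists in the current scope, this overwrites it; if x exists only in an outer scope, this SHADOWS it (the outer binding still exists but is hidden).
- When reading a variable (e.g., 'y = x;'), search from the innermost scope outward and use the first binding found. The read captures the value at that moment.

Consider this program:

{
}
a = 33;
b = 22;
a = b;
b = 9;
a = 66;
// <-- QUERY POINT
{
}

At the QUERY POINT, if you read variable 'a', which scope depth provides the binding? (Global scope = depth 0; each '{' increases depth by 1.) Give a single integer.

Step 1: enter scope (depth=1)
Step 2: exit scope (depth=0)
Step 3: declare a=33 at depth 0
Step 4: declare b=22 at depth 0
Step 5: declare a=(read b)=22 at depth 0
Step 6: declare b=9 at depth 0
Step 7: declare a=66 at depth 0
Visible at query point: a=66 b=9

Answer: 0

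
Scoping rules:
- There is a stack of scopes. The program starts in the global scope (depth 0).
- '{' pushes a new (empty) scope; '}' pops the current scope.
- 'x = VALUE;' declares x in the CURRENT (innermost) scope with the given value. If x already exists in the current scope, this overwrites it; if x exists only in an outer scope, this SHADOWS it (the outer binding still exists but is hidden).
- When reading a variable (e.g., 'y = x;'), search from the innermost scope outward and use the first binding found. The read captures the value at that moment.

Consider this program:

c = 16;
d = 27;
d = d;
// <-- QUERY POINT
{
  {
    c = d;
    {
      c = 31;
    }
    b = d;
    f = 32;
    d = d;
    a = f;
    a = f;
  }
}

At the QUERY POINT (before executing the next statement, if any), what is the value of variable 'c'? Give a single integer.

Answer: 16

Derivation:
Step 1: declare c=16 at depth 0
Step 2: declare d=27 at depth 0
Step 3: declare d=(read d)=27 at depth 0
Visible at query point: c=16 d=27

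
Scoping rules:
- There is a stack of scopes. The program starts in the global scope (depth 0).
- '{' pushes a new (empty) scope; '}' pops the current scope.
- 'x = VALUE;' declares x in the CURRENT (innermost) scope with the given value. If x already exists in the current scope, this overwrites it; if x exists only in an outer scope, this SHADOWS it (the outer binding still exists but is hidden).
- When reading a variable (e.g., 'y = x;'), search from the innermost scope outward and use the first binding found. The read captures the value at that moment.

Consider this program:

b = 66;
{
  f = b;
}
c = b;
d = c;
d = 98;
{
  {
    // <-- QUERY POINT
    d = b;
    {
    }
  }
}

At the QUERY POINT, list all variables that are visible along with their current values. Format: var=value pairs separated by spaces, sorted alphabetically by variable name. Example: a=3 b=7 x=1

Answer: b=66 c=66 d=98

Derivation:
Step 1: declare b=66 at depth 0
Step 2: enter scope (depth=1)
Step 3: declare f=(read b)=66 at depth 1
Step 4: exit scope (depth=0)
Step 5: declare c=(read b)=66 at depth 0
Step 6: declare d=(read c)=66 at depth 0
Step 7: declare d=98 at depth 0
Step 8: enter scope (depth=1)
Step 9: enter scope (depth=2)
Visible at query point: b=66 c=66 d=98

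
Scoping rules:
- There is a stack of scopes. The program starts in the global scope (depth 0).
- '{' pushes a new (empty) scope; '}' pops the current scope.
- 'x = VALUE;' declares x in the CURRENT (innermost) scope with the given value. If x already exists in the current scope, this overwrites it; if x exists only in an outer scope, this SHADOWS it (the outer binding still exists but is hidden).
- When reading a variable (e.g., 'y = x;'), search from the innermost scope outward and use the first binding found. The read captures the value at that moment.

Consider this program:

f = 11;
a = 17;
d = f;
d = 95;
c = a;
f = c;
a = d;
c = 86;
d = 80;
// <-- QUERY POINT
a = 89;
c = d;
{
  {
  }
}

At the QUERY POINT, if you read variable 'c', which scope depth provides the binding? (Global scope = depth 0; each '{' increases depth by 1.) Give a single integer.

Step 1: declare f=11 at depth 0
Step 2: declare a=17 at depth 0
Step 3: declare d=(read f)=11 at depth 0
Step 4: declare d=95 at depth 0
Step 5: declare c=(read a)=17 at depth 0
Step 6: declare f=(read c)=17 at depth 0
Step 7: declare a=(read d)=95 at depth 0
Step 8: declare c=86 at depth 0
Step 9: declare d=80 at depth 0
Visible at query point: a=95 c=86 d=80 f=17

Answer: 0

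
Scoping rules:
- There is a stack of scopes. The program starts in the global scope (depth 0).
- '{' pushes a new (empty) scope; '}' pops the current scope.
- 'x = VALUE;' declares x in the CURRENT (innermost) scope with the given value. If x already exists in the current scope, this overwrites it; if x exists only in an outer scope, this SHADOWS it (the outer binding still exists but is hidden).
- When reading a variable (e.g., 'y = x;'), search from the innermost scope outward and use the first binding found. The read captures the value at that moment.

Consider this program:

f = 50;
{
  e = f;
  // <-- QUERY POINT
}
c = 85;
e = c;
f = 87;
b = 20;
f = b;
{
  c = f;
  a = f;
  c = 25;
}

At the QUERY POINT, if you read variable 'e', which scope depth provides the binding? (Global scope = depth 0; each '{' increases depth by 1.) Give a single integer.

Answer: 1

Derivation:
Step 1: declare f=50 at depth 0
Step 2: enter scope (depth=1)
Step 3: declare e=(read f)=50 at depth 1
Visible at query point: e=50 f=50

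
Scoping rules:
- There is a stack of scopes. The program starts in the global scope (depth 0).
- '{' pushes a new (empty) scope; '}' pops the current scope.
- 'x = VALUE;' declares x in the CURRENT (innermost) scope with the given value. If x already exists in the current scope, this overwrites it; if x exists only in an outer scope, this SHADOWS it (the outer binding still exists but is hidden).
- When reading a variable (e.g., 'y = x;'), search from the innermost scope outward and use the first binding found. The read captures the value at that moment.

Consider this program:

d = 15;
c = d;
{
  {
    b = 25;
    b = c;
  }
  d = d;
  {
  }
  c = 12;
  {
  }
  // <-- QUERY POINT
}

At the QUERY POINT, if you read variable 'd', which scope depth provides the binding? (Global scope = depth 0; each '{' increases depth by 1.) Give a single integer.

Step 1: declare d=15 at depth 0
Step 2: declare c=(read d)=15 at depth 0
Step 3: enter scope (depth=1)
Step 4: enter scope (depth=2)
Step 5: declare b=25 at depth 2
Step 6: declare b=(read c)=15 at depth 2
Step 7: exit scope (depth=1)
Step 8: declare d=(read d)=15 at depth 1
Step 9: enter scope (depth=2)
Step 10: exit scope (depth=1)
Step 11: declare c=12 at depth 1
Step 12: enter scope (depth=2)
Step 13: exit scope (depth=1)
Visible at query point: c=12 d=15

Answer: 1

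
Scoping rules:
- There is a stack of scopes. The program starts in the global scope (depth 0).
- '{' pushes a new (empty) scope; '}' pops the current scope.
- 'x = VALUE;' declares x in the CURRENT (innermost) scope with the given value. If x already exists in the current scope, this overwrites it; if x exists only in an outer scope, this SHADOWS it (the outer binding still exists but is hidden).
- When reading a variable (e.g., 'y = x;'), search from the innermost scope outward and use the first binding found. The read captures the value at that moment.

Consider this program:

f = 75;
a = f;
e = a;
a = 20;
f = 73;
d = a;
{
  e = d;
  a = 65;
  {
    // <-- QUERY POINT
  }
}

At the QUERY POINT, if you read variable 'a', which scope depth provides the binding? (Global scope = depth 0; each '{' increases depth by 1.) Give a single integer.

Answer: 1

Derivation:
Step 1: declare f=75 at depth 0
Step 2: declare a=(read f)=75 at depth 0
Step 3: declare e=(read a)=75 at depth 0
Step 4: declare a=20 at depth 0
Step 5: declare f=73 at depth 0
Step 6: declare d=(read a)=20 at depth 0
Step 7: enter scope (depth=1)
Step 8: declare e=(read d)=20 at depth 1
Step 9: declare a=65 at depth 1
Step 10: enter scope (depth=2)
Visible at query point: a=65 d=20 e=20 f=73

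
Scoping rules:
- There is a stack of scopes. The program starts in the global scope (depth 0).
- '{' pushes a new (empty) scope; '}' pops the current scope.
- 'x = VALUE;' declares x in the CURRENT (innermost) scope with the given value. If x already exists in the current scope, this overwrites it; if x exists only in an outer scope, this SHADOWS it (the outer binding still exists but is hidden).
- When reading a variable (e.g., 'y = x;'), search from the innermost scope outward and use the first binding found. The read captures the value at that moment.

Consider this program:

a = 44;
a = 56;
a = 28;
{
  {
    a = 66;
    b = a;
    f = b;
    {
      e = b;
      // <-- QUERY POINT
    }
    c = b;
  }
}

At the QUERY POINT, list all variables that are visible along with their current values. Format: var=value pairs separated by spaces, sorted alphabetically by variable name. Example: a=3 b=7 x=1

Answer: a=66 b=66 e=66 f=66

Derivation:
Step 1: declare a=44 at depth 0
Step 2: declare a=56 at depth 0
Step 3: declare a=28 at depth 0
Step 4: enter scope (depth=1)
Step 5: enter scope (depth=2)
Step 6: declare a=66 at depth 2
Step 7: declare b=(read a)=66 at depth 2
Step 8: declare f=(read b)=66 at depth 2
Step 9: enter scope (depth=3)
Step 10: declare e=(read b)=66 at depth 3
Visible at query point: a=66 b=66 e=66 f=66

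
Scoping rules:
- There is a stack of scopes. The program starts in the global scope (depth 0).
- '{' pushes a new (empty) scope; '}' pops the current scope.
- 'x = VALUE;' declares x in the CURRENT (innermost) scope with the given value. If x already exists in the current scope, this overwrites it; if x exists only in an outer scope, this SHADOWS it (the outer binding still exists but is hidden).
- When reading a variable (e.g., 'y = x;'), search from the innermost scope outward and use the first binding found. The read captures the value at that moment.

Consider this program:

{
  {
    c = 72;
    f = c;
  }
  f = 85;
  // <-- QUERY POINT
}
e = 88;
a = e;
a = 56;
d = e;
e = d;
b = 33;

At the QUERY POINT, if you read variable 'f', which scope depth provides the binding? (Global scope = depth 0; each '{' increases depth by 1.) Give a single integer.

Answer: 1

Derivation:
Step 1: enter scope (depth=1)
Step 2: enter scope (depth=2)
Step 3: declare c=72 at depth 2
Step 4: declare f=(read c)=72 at depth 2
Step 5: exit scope (depth=1)
Step 6: declare f=85 at depth 1
Visible at query point: f=85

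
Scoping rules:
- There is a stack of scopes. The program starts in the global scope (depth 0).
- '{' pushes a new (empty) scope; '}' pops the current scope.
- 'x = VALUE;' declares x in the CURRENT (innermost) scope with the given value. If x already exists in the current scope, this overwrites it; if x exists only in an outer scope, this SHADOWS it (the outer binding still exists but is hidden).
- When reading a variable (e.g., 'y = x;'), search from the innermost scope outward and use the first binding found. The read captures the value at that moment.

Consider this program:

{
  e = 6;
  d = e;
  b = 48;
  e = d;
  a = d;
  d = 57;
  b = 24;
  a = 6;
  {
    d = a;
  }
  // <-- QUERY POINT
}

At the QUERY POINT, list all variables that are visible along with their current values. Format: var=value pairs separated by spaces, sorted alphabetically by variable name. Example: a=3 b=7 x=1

Step 1: enter scope (depth=1)
Step 2: declare e=6 at depth 1
Step 3: declare d=(read e)=6 at depth 1
Step 4: declare b=48 at depth 1
Step 5: declare e=(read d)=6 at depth 1
Step 6: declare a=(read d)=6 at depth 1
Step 7: declare d=57 at depth 1
Step 8: declare b=24 at depth 1
Step 9: declare a=6 at depth 1
Step 10: enter scope (depth=2)
Step 11: declare d=(read a)=6 at depth 2
Step 12: exit scope (depth=1)
Visible at query point: a=6 b=24 d=57 e=6

Answer: a=6 b=24 d=57 e=6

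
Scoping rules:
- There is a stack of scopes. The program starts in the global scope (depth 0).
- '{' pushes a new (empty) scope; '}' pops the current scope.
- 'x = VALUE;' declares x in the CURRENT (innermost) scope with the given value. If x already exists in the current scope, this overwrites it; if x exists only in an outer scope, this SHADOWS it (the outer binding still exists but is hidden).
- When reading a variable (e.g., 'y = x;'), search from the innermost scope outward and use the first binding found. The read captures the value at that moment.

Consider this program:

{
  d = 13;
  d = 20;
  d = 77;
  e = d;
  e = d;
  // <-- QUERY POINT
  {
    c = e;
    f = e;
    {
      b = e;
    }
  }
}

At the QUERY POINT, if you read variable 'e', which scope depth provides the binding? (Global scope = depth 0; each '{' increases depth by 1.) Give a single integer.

Step 1: enter scope (depth=1)
Step 2: declare d=13 at depth 1
Step 3: declare d=20 at depth 1
Step 4: declare d=77 at depth 1
Step 5: declare e=(read d)=77 at depth 1
Step 6: declare e=(read d)=77 at depth 1
Visible at query point: d=77 e=77

Answer: 1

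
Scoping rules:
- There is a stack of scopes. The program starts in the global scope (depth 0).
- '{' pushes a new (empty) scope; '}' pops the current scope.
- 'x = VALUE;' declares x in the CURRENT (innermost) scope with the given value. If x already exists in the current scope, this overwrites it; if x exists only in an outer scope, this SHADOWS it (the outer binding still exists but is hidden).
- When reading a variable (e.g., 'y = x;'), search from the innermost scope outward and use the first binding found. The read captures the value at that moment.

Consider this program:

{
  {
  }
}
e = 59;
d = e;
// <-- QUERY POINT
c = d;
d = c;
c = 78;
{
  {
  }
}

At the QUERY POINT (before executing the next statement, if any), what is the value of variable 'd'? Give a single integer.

Answer: 59

Derivation:
Step 1: enter scope (depth=1)
Step 2: enter scope (depth=2)
Step 3: exit scope (depth=1)
Step 4: exit scope (depth=0)
Step 5: declare e=59 at depth 0
Step 6: declare d=(read e)=59 at depth 0
Visible at query point: d=59 e=59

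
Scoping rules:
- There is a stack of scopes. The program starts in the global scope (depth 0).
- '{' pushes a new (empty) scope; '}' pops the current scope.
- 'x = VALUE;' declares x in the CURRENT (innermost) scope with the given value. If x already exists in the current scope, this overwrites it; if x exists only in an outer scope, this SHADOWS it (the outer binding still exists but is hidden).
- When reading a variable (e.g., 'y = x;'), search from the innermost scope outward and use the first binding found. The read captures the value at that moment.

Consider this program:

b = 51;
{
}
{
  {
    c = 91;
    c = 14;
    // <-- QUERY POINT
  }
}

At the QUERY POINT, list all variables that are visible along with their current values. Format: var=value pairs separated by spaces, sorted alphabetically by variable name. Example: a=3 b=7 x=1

Answer: b=51 c=14

Derivation:
Step 1: declare b=51 at depth 0
Step 2: enter scope (depth=1)
Step 3: exit scope (depth=0)
Step 4: enter scope (depth=1)
Step 5: enter scope (depth=2)
Step 6: declare c=91 at depth 2
Step 7: declare c=14 at depth 2
Visible at query point: b=51 c=14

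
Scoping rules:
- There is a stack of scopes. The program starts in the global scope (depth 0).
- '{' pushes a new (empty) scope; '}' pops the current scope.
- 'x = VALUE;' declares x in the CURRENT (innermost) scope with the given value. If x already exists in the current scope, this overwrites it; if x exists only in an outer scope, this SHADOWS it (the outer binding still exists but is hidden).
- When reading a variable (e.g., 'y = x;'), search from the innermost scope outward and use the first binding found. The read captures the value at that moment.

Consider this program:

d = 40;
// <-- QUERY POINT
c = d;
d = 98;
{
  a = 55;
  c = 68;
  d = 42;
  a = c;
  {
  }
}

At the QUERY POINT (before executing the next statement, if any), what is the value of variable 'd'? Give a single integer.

Step 1: declare d=40 at depth 0
Visible at query point: d=40

Answer: 40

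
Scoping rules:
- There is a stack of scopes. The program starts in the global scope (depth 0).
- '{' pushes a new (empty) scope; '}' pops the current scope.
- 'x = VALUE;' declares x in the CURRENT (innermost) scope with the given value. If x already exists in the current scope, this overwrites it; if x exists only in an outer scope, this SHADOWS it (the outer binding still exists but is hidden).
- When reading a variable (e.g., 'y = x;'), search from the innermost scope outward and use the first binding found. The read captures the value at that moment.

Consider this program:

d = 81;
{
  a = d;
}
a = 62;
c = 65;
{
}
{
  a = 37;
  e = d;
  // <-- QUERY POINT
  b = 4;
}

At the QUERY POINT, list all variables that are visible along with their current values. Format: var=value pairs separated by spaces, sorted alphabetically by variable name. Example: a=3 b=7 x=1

Answer: a=37 c=65 d=81 e=81

Derivation:
Step 1: declare d=81 at depth 0
Step 2: enter scope (depth=1)
Step 3: declare a=(read d)=81 at depth 1
Step 4: exit scope (depth=0)
Step 5: declare a=62 at depth 0
Step 6: declare c=65 at depth 0
Step 7: enter scope (depth=1)
Step 8: exit scope (depth=0)
Step 9: enter scope (depth=1)
Step 10: declare a=37 at depth 1
Step 11: declare e=(read d)=81 at depth 1
Visible at query point: a=37 c=65 d=81 e=81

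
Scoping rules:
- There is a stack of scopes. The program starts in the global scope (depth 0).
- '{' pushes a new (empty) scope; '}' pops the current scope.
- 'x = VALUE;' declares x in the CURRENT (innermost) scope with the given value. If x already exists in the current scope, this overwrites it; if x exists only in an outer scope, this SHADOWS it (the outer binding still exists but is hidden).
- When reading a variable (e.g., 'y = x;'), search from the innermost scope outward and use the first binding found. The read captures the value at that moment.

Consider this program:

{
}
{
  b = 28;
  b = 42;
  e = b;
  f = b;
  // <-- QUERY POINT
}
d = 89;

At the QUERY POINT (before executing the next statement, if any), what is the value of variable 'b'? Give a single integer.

Step 1: enter scope (depth=1)
Step 2: exit scope (depth=0)
Step 3: enter scope (depth=1)
Step 4: declare b=28 at depth 1
Step 5: declare b=42 at depth 1
Step 6: declare e=(read b)=42 at depth 1
Step 7: declare f=(read b)=42 at depth 1
Visible at query point: b=42 e=42 f=42

Answer: 42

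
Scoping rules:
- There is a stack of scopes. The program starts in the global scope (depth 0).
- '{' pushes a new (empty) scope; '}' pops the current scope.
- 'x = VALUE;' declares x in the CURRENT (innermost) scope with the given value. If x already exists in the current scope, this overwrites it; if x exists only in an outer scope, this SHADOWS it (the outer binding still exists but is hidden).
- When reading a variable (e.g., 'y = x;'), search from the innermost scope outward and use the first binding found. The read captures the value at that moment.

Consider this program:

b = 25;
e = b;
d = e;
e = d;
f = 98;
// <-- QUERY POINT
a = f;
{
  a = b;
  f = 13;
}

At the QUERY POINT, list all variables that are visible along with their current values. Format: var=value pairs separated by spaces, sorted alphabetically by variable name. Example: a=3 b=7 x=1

Answer: b=25 d=25 e=25 f=98

Derivation:
Step 1: declare b=25 at depth 0
Step 2: declare e=(read b)=25 at depth 0
Step 3: declare d=(read e)=25 at depth 0
Step 4: declare e=(read d)=25 at depth 0
Step 5: declare f=98 at depth 0
Visible at query point: b=25 d=25 e=25 f=98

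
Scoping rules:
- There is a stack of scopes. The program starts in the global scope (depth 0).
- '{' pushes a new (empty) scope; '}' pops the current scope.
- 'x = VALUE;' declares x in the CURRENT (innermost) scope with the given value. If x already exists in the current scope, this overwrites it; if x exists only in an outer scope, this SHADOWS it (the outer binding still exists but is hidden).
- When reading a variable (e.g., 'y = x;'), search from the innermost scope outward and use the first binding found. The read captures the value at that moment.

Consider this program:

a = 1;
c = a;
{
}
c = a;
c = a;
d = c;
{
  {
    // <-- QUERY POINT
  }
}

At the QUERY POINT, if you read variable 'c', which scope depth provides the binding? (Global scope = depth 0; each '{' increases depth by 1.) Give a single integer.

Answer: 0

Derivation:
Step 1: declare a=1 at depth 0
Step 2: declare c=(read a)=1 at depth 0
Step 3: enter scope (depth=1)
Step 4: exit scope (depth=0)
Step 5: declare c=(read a)=1 at depth 0
Step 6: declare c=(read a)=1 at depth 0
Step 7: declare d=(read c)=1 at depth 0
Step 8: enter scope (depth=1)
Step 9: enter scope (depth=2)
Visible at query point: a=1 c=1 d=1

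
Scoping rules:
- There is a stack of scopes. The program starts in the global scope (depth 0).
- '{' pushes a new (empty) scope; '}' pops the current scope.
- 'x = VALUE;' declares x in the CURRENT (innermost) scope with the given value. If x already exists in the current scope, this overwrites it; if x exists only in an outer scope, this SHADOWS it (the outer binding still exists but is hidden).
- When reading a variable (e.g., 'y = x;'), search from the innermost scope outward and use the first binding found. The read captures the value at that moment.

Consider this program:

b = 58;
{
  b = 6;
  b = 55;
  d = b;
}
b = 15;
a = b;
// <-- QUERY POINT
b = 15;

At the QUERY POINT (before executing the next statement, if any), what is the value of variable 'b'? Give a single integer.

Step 1: declare b=58 at depth 0
Step 2: enter scope (depth=1)
Step 3: declare b=6 at depth 1
Step 4: declare b=55 at depth 1
Step 5: declare d=(read b)=55 at depth 1
Step 6: exit scope (depth=0)
Step 7: declare b=15 at depth 0
Step 8: declare a=(read b)=15 at depth 0
Visible at query point: a=15 b=15

Answer: 15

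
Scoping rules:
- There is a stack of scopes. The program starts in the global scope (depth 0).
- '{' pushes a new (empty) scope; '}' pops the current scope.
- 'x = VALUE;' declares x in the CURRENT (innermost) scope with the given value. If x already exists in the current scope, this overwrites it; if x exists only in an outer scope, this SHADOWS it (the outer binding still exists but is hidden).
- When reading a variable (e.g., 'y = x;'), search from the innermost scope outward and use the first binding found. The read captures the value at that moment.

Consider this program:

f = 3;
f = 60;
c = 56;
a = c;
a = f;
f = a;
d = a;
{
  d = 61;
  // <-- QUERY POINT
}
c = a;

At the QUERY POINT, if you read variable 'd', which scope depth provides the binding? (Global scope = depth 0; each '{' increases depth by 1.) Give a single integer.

Step 1: declare f=3 at depth 0
Step 2: declare f=60 at depth 0
Step 3: declare c=56 at depth 0
Step 4: declare a=(read c)=56 at depth 0
Step 5: declare a=(read f)=60 at depth 0
Step 6: declare f=(read a)=60 at depth 0
Step 7: declare d=(read a)=60 at depth 0
Step 8: enter scope (depth=1)
Step 9: declare d=61 at depth 1
Visible at query point: a=60 c=56 d=61 f=60

Answer: 1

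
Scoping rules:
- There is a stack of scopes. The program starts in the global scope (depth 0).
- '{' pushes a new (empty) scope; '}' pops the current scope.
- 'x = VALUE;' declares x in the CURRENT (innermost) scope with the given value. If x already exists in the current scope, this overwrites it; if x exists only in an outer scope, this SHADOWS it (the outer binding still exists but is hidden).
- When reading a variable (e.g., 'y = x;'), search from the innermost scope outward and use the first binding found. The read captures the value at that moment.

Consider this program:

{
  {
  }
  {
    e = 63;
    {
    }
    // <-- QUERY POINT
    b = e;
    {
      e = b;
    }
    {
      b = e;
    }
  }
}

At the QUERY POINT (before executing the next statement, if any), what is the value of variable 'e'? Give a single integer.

Step 1: enter scope (depth=1)
Step 2: enter scope (depth=2)
Step 3: exit scope (depth=1)
Step 4: enter scope (depth=2)
Step 5: declare e=63 at depth 2
Step 6: enter scope (depth=3)
Step 7: exit scope (depth=2)
Visible at query point: e=63

Answer: 63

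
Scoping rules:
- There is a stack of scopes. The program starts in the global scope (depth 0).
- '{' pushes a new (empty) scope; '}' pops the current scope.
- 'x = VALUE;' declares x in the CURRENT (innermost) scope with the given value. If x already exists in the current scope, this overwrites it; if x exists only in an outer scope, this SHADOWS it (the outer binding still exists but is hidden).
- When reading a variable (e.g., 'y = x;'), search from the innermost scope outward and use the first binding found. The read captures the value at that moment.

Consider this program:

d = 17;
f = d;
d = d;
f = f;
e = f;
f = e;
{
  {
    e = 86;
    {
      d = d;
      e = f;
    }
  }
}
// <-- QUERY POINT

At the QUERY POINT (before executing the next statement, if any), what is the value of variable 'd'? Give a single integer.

Step 1: declare d=17 at depth 0
Step 2: declare f=(read d)=17 at depth 0
Step 3: declare d=(read d)=17 at depth 0
Step 4: declare f=(read f)=17 at depth 0
Step 5: declare e=(read f)=17 at depth 0
Step 6: declare f=(read e)=17 at depth 0
Step 7: enter scope (depth=1)
Step 8: enter scope (depth=2)
Step 9: declare e=86 at depth 2
Step 10: enter scope (depth=3)
Step 11: declare d=(read d)=17 at depth 3
Step 12: declare e=(read f)=17 at depth 3
Step 13: exit scope (depth=2)
Step 14: exit scope (depth=1)
Step 15: exit scope (depth=0)
Visible at query point: d=17 e=17 f=17

Answer: 17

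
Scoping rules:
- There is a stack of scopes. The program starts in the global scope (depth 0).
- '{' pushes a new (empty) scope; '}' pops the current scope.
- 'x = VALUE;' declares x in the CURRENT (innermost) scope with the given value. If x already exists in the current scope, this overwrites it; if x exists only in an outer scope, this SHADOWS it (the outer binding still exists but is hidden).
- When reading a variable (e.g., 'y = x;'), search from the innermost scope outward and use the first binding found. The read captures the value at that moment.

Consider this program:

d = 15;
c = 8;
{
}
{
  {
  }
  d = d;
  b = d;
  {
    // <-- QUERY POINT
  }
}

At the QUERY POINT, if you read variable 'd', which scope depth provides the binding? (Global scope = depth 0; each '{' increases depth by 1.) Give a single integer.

Step 1: declare d=15 at depth 0
Step 2: declare c=8 at depth 0
Step 3: enter scope (depth=1)
Step 4: exit scope (depth=0)
Step 5: enter scope (depth=1)
Step 6: enter scope (depth=2)
Step 7: exit scope (depth=1)
Step 8: declare d=(read d)=15 at depth 1
Step 9: declare b=(read d)=15 at depth 1
Step 10: enter scope (depth=2)
Visible at query point: b=15 c=8 d=15

Answer: 1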